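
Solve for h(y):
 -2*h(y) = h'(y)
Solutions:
 h(y) = C1*exp(-2*y)


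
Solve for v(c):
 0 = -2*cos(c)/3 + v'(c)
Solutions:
 v(c) = C1 + 2*sin(c)/3


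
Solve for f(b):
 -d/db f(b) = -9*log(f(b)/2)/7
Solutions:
 7*Integral(1/(-log(_y) + log(2)), (_y, f(b)))/9 = C1 - b


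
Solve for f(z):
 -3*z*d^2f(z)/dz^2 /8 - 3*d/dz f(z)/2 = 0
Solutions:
 f(z) = C1 + C2/z^3


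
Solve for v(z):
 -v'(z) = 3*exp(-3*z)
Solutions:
 v(z) = C1 + exp(-3*z)


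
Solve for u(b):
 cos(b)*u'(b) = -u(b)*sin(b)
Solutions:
 u(b) = C1*cos(b)


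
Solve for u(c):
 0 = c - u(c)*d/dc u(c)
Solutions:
 u(c) = -sqrt(C1 + c^2)
 u(c) = sqrt(C1 + c^2)


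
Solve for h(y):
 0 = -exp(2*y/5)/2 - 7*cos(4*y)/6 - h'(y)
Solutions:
 h(y) = C1 - 5*exp(2*y/5)/4 - 7*sin(4*y)/24


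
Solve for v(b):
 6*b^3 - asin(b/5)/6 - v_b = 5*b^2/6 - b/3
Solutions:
 v(b) = C1 + 3*b^4/2 - 5*b^3/18 + b^2/6 - b*asin(b/5)/6 - sqrt(25 - b^2)/6


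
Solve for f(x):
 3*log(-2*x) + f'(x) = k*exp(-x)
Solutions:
 f(x) = C1 - k*exp(-x) - 3*x*log(-x) + 3*x*(1 - log(2))


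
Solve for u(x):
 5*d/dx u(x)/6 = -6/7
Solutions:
 u(x) = C1 - 36*x/35


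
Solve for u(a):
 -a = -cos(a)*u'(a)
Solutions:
 u(a) = C1 + Integral(a/cos(a), a)


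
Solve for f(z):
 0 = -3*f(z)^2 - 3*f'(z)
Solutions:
 f(z) = 1/(C1 + z)


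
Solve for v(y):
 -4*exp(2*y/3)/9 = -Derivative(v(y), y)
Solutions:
 v(y) = C1 + 2*exp(2*y/3)/3


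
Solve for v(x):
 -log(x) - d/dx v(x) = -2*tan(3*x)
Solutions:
 v(x) = C1 - x*log(x) + x - 2*log(cos(3*x))/3


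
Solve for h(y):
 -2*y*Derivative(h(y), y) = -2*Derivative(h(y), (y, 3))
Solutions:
 h(y) = C1 + Integral(C2*airyai(y) + C3*airybi(y), y)


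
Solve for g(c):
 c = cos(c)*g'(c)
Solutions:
 g(c) = C1 + Integral(c/cos(c), c)


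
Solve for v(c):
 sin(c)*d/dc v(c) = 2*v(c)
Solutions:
 v(c) = C1*(cos(c) - 1)/(cos(c) + 1)


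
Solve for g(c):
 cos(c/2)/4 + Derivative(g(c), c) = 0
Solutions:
 g(c) = C1 - sin(c/2)/2


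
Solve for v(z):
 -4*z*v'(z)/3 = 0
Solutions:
 v(z) = C1


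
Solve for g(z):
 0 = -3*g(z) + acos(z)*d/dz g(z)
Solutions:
 g(z) = C1*exp(3*Integral(1/acos(z), z))


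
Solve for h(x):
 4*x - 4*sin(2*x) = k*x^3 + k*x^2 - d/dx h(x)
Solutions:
 h(x) = C1 + k*x^4/4 + k*x^3/3 - 2*x^2 - 2*cos(2*x)


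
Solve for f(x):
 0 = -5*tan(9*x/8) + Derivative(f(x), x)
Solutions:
 f(x) = C1 - 40*log(cos(9*x/8))/9


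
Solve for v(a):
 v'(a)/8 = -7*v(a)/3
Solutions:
 v(a) = C1*exp(-56*a/3)


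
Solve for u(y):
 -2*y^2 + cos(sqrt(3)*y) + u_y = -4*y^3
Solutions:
 u(y) = C1 - y^4 + 2*y^3/3 - sqrt(3)*sin(sqrt(3)*y)/3


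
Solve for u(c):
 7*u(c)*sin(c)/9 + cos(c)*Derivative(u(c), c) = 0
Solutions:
 u(c) = C1*cos(c)^(7/9)


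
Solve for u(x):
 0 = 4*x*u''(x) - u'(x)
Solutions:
 u(x) = C1 + C2*x^(5/4)


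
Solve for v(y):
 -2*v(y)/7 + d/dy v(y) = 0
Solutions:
 v(y) = C1*exp(2*y/7)


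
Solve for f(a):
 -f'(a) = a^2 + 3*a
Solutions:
 f(a) = C1 - a^3/3 - 3*a^2/2


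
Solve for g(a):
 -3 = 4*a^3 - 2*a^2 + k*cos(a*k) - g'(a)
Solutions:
 g(a) = C1 + a^4 - 2*a^3/3 + 3*a + sin(a*k)


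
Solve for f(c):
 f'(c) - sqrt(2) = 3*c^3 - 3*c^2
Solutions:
 f(c) = C1 + 3*c^4/4 - c^3 + sqrt(2)*c


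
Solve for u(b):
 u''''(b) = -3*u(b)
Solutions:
 u(b) = (C1*sin(sqrt(2)*3^(1/4)*b/2) + C2*cos(sqrt(2)*3^(1/4)*b/2))*exp(-sqrt(2)*3^(1/4)*b/2) + (C3*sin(sqrt(2)*3^(1/4)*b/2) + C4*cos(sqrt(2)*3^(1/4)*b/2))*exp(sqrt(2)*3^(1/4)*b/2)


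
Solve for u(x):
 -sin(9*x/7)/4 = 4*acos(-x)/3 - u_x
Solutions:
 u(x) = C1 + 4*x*acos(-x)/3 + 4*sqrt(1 - x^2)/3 - 7*cos(9*x/7)/36


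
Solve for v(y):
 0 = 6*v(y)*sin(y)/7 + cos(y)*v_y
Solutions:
 v(y) = C1*cos(y)^(6/7)


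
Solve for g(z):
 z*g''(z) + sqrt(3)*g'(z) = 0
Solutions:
 g(z) = C1 + C2*z^(1 - sqrt(3))


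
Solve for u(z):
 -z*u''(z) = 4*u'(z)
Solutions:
 u(z) = C1 + C2/z^3


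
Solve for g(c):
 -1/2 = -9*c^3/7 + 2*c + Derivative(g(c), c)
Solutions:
 g(c) = C1 + 9*c^4/28 - c^2 - c/2


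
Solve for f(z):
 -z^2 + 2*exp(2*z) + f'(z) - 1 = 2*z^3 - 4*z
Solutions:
 f(z) = C1 + z^4/2 + z^3/3 - 2*z^2 + z - exp(2*z)


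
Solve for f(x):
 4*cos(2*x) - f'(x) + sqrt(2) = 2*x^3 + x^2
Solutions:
 f(x) = C1 - x^4/2 - x^3/3 + sqrt(2)*x + 2*sin(2*x)


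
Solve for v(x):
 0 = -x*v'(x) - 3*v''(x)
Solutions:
 v(x) = C1 + C2*erf(sqrt(6)*x/6)


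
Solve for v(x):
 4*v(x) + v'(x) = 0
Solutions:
 v(x) = C1*exp(-4*x)


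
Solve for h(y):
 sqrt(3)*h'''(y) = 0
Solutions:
 h(y) = C1 + C2*y + C3*y^2


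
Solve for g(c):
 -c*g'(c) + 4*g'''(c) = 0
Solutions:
 g(c) = C1 + Integral(C2*airyai(2^(1/3)*c/2) + C3*airybi(2^(1/3)*c/2), c)


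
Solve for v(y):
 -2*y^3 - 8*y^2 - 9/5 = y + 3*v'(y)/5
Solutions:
 v(y) = C1 - 5*y^4/6 - 40*y^3/9 - 5*y^2/6 - 3*y


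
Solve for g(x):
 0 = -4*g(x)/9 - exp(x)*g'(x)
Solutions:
 g(x) = C1*exp(4*exp(-x)/9)


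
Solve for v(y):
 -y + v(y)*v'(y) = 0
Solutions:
 v(y) = -sqrt(C1 + y^2)
 v(y) = sqrt(C1 + y^2)


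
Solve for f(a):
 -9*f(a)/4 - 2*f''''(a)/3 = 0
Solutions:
 f(a) = (C1*sin(6^(3/4)*a/4) + C2*cos(6^(3/4)*a/4))*exp(-6^(3/4)*a/4) + (C3*sin(6^(3/4)*a/4) + C4*cos(6^(3/4)*a/4))*exp(6^(3/4)*a/4)


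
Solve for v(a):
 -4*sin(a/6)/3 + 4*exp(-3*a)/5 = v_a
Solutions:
 v(a) = C1 + 8*cos(a/6) - 4*exp(-3*a)/15


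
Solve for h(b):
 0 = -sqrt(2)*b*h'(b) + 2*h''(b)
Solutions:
 h(b) = C1 + C2*erfi(2^(1/4)*b/2)


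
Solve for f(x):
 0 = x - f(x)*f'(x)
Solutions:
 f(x) = -sqrt(C1 + x^2)
 f(x) = sqrt(C1 + x^2)


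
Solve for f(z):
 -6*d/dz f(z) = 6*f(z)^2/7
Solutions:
 f(z) = 7/(C1 + z)


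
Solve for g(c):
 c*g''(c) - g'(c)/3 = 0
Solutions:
 g(c) = C1 + C2*c^(4/3)


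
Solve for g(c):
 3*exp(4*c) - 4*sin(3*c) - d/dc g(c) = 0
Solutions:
 g(c) = C1 + 3*exp(4*c)/4 + 4*cos(3*c)/3


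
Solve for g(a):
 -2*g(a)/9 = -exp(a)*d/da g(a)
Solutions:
 g(a) = C1*exp(-2*exp(-a)/9)


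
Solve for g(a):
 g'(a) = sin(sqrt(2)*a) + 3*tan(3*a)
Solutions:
 g(a) = C1 - log(cos(3*a)) - sqrt(2)*cos(sqrt(2)*a)/2


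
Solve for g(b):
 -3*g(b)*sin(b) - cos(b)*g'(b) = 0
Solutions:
 g(b) = C1*cos(b)^3


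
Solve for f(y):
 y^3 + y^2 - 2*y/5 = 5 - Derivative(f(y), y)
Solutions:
 f(y) = C1 - y^4/4 - y^3/3 + y^2/5 + 5*y


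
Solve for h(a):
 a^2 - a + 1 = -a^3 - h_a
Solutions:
 h(a) = C1 - a^4/4 - a^3/3 + a^2/2 - a


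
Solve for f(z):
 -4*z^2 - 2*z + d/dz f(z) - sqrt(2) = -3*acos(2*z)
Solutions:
 f(z) = C1 + 4*z^3/3 + z^2 - 3*z*acos(2*z) + sqrt(2)*z + 3*sqrt(1 - 4*z^2)/2


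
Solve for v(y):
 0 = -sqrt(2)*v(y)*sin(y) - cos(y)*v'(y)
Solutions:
 v(y) = C1*cos(y)^(sqrt(2))


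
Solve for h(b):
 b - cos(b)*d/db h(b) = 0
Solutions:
 h(b) = C1 + Integral(b/cos(b), b)


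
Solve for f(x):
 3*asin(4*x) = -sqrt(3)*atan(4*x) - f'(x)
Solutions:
 f(x) = C1 - 3*x*asin(4*x) - 3*sqrt(1 - 16*x^2)/4 - sqrt(3)*(x*atan(4*x) - log(16*x^2 + 1)/8)


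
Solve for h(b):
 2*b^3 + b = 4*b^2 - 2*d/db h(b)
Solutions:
 h(b) = C1 - b^4/4 + 2*b^3/3 - b^2/4


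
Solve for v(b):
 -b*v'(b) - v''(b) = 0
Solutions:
 v(b) = C1 + C2*erf(sqrt(2)*b/2)


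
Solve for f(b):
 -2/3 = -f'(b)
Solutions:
 f(b) = C1 + 2*b/3


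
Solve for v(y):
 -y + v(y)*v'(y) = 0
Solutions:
 v(y) = -sqrt(C1 + y^2)
 v(y) = sqrt(C1 + y^2)


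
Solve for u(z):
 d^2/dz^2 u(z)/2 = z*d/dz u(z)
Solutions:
 u(z) = C1 + C2*erfi(z)


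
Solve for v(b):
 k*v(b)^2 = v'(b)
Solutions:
 v(b) = -1/(C1 + b*k)


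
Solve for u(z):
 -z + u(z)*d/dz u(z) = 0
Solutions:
 u(z) = -sqrt(C1 + z^2)
 u(z) = sqrt(C1 + z^2)


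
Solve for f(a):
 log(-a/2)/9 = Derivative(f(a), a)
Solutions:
 f(a) = C1 + a*log(-a)/9 + a*(-1 - log(2))/9


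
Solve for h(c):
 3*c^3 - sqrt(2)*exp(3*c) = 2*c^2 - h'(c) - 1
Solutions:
 h(c) = C1 - 3*c^4/4 + 2*c^3/3 - c + sqrt(2)*exp(3*c)/3


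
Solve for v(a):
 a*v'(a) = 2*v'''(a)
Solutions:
 v(a) = C1 + Integral(C2*airyai(2^(2/3)*a/2) + C3*airybi(2^(2/3)*a/2), a)


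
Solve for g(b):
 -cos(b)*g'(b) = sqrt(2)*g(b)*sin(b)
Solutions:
 g(b) = C1*cos(b)^(sqrt(2))


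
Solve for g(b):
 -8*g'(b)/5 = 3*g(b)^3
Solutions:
 g(b) = -2*sqrt(-1/(C1 - 15*b))
 g(b) = 2*sqrt(-1/(C1 - 15*b))


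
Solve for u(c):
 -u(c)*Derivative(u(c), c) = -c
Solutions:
 u(c) = -sqrt(C1 + c^2)
 u(c) = sqrt(C1 + c^2)


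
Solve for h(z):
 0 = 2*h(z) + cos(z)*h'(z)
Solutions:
 h(z) = C1*(sin(z) - 1)/(sin(z) + 1)


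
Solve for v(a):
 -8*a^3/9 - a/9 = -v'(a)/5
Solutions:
 v(a) = C1 + 10*a^4/9 + 5*a^2/18


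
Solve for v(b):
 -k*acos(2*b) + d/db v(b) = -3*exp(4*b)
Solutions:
 v(b) = C1 + k*(b*acos(2*b) - sqrt(1 - 4*b^2)/2) - 3*exp(4*b)/4


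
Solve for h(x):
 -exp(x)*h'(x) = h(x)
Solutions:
 h(x) = C1*exp(exp(-x))


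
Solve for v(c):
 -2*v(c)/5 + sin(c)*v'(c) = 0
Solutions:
 v(c) = C1*(cos(c) - 1)^(1/5)/(cos(c) + 1)^(1/5)


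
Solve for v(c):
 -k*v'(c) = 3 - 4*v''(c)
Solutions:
 v(c) = C1 + C2*exp(c*k/4) - 3*c/k


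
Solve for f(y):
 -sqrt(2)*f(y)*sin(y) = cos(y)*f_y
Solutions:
 f(y) = C1*cos(y)^(sqrt(2))


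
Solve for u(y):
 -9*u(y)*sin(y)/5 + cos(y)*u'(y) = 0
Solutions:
 u(y) = C1/cos(y)^(9/5)


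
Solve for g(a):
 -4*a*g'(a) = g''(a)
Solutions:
 g(a) = C1 + C2*erf(sqrt(2)*a)


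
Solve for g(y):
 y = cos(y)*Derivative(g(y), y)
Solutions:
 g(y) = C1 + Integral(y/cos(y), y)


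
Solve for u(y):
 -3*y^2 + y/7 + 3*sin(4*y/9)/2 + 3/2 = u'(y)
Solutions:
 u(y) = C1 - y^3 + y^2/14 + 3*y/2 - 27*cos(4*y/9)/8


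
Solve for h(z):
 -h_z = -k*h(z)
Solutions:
 h(z) = C1*exp(k*z)


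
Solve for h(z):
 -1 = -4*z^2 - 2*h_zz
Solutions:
 h(z) = C1 + C2*z - z^4/6 + z^2/4


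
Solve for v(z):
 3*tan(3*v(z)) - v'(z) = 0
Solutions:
 v(z) = -asin(C1*exp(9*z))/3 + pi/3
 v(z) = asin(C1*exp(9*z))/3


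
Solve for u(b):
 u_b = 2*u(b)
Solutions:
 u(b) = C1*exp(2*b)


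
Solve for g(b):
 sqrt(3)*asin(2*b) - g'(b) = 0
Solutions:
 g(b) = C1 + sqrt(3)*(b*asin(2*b) + sqrt(1 - 4*b^2)/2)


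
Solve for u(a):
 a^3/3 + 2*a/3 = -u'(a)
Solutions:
 u(a) = C1 - a^4/12 - a^2/3


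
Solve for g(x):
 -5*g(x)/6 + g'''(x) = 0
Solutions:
 g(x) = C3*exp(5^(1/3)*6^(2/3)*x/6) + (C1*sin(2^(2/3)*3^(1/6)*5^(1/3)*x/4) + C2*cos(2^(2/3)*3^(1/6)*5^(1/3)*x/4))*exp(-5^(1/3)*6^(2/3)*x/12)


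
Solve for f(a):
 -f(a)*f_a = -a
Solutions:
 f(a) = -sqrt(C1 + a^2)
 f(a) = sqrt(C1 + a^2)


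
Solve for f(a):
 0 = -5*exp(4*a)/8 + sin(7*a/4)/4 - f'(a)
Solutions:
 f(a) = C1 - 5*exp(4*a)/32 - cos(7*a/4)/7


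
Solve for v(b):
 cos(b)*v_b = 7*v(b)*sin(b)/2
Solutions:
 v(b) = C1/cos(b)^(7/2)


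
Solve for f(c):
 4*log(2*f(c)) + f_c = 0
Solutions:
 Integral(1/(log(_y) + log(2)), (_y, f(c)))/4 = C1 - c


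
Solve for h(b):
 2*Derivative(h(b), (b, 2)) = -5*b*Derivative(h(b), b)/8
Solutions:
 h(b) = C1 + C2*erf(sqrt(10)*b/8)


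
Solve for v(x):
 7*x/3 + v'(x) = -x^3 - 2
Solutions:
 v(x) = C1 - x^4/4 - 7*x^2/6 - 2*x


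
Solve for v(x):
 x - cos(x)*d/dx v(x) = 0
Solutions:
 v(x) = C1 + Integral(x/cos(x), x)


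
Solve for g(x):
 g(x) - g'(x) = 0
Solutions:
 g(x) = C1*exp(x)


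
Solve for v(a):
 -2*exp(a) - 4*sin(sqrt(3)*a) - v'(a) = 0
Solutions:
 v(a) = C1 - 2*exp(a) + 4*sqrt(3)*cos(sqrt(3)*a)/3


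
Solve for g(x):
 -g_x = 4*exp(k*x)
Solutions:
 g(x) = C1 - 4*exp(k*x)/k


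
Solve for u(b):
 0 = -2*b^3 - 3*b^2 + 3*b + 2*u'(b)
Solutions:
 u(b) = C1 + b^4/4 + b^3/2 - 3*b^2/4


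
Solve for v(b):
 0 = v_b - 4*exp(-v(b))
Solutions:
 v(b) = log(C1 + 4*b)


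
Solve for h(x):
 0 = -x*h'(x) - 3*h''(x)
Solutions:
 h(x) = C1 + C2*erf(sqrt(6)*x/6)


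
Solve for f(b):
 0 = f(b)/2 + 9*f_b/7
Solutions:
 f(b) = C1*exp(-7*b/18)


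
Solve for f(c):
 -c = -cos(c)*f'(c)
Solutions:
 f(c) = C1 + Integral(c/cos(c), c)


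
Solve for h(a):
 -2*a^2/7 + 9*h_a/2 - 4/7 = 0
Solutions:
 h(a) = C1 + 4*a^3/189 + 8*a/63


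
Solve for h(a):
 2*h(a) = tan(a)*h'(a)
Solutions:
 h(a) = C1*sin(a)^2


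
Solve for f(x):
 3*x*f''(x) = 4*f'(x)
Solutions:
 f(x) = C1 + C2*x^(7/3)


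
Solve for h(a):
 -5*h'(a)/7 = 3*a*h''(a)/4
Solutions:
 h(a) = C1 + C2*a^(1/21)


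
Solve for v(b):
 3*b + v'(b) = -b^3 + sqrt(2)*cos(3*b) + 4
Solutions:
 v(b) = C1 - b^4/4 - 3*b^2/2 + 4*b + sqrt(2)*sin(3*b)/3


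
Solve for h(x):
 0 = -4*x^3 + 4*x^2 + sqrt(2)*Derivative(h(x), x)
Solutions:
 h(x) = C1 + sqrt(2)*x^4/2 - 2*sqrt(2)*x^3/3


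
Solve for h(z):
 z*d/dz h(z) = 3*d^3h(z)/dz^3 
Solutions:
 h(z) = C1 + Integral(C2*airyai(3^(2/3)*z/3) + C3*airybi(3^(2/3)*z/3), z)


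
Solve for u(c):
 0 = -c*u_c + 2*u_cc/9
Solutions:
 u(c) = C1 + C2*erfi(3*c/2)


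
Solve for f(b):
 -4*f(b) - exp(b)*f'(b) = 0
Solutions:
 f(b) = C1*exp(4*exp(-b))


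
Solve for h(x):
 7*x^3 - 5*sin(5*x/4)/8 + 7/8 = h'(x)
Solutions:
 h(x) = C1 + 7*x^4/4 + 7*x/8 + cos(5*x/4)/2


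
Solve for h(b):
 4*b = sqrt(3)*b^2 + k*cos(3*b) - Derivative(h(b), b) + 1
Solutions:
 h(b) = C1 + sqrt(3)*b^3/3 - 2*b^2 + b + k*sin(3*b)/3


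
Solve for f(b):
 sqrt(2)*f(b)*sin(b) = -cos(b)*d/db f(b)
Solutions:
 f(b) = C1*cos(b)^(sqrt(2))


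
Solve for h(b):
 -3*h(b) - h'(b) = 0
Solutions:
 h(b) = C1*exp(-3*b)


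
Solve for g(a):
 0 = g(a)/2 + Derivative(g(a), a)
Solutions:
 g(a) = C1*exp(-a/2)


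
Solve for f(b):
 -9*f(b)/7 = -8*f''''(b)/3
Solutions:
 f(b) = C1*exp(-3^(3/4)*686^(1/4)*b/14) + C2*exp(3^(3/4)*686^(1/4)*b/14) + C3*sin(3^(3/4)*686^(1/4)*b/14) + C4*cos(3^(3/4)*686^(1/4)*b/14)


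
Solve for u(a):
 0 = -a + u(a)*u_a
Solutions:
 u(a) = -sqrt(C1 + a^2)
 u(a) = sqrt(C1 + a^2)


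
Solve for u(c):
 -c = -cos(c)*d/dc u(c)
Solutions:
 u(c) = C1 + Integral(c/cos(c), c)


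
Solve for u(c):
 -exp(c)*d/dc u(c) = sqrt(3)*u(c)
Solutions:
 u(c) = C1*exp(sqrt(3)*exp(-c))


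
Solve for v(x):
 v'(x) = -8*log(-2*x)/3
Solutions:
 v(x) = C1 - 8*x*log(-x)/3 + 8*x*(1 - log(2))/3


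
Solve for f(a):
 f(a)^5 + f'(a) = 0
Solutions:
 f(a) = -I*(1/(C1 + 4*a))^(1/4)
 f(a) = I*(1/(C1 + 4*a))^(1/4)
 f(a) = -(1/(C1 + 4*a))^(1/4)
 f(a) = (1/(C1 + 4*a))^(1/4)


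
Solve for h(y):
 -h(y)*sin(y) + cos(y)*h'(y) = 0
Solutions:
 h(y) = C1/cos(y)


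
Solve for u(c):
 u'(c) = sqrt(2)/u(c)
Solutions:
 u(c) = -sqrt(C1 + 2*sqrt(2)*c)
 u(c) = sqrt(C1 + 2*sqrt(2)*c)


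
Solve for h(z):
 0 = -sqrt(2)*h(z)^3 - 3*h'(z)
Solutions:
 h(z) = -sqrt(6)*sqrt(-1/(C1 - sqrt(2)*z))/2
 h(z) = sqrt(6)*sqrt(-1/(C1 - sqrt(2)*z))/2


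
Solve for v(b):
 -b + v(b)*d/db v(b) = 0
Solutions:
 v(b) = -sqrt(C1 + b^2)
 v(b) = sqrt(C1 + b^2)


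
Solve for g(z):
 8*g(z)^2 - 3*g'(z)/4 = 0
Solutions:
 g(z) = -3/(C1 + 32*z)


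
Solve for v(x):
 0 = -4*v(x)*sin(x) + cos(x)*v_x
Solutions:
 v(x) = C1/cos(x)^4


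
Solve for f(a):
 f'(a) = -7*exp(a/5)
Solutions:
 f(a) = C1 - 35*exp(a/5)


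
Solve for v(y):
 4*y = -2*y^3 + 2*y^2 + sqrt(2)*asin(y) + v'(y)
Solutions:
 v(y) = C1 + y^4/2 - 2*y^3/3 + 2*y^2 - sqrt(2)*(y*asin(y) + sqrt(1 - y^2))


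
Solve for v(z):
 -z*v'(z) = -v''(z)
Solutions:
 v(z) = C1 + C2*erfi(sqrt(2)*z/2)


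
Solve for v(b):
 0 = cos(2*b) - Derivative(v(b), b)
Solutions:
 v(b) = C1 + sin(2*b)/2


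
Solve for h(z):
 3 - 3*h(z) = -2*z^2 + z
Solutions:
 h(z) = 2*z^2/3 - z/3 + 1


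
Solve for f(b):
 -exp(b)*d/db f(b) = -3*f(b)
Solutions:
 f(b) = C1*exp(-3*exp(-b))


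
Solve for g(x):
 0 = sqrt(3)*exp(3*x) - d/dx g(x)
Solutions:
 g(x) = C1 + sqrt(3)*exp(3*x)/3


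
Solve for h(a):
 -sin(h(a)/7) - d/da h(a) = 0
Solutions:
 a + 7*log(cos(h(a)/7) - 1)/2 - 7*log(cos(h(a)/7) + 1)/2 = C1


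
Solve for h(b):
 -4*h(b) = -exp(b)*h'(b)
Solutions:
 h(b) = C1*exp(-4*exp(-b))


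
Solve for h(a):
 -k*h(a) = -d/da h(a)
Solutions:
 h(a) = C1*exp(a*k)


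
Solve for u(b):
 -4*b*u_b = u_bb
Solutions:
 u(b) = C1 + C2*erf(sqrt(2)*b)


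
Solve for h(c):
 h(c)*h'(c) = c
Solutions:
 h(c) = -sqrt(C1 + c^2)
 h(c) = sqrt(C1 + c^2)


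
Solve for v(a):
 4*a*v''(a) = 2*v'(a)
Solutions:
 v(a) = C1 + C2*a^(3/2)


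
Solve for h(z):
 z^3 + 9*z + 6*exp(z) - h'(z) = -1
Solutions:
 h(z) = C1 + z^4/4 + 9*z^2/2 + z + 6*exp(z)


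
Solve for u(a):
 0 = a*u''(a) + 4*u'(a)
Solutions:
 u(a) = C1 + C2/a^3


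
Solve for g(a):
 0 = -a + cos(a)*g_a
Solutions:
 g(a) = C1 + Integral(a/cos(a), a)


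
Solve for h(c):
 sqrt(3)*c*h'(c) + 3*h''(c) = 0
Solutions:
 h(c) = C1 + C2*erf(sqrt(2)*3^(3/4)*c/6)


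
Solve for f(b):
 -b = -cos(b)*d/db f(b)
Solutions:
 f(b) = C1 + Integral(b/cos(b), b)


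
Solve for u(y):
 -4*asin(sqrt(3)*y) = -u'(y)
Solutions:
 u(y) = C1 + 4*y*asin(sqrt(3)*y) + 4*sqrt(3)*sqrt(1 - 3*y^2)/3


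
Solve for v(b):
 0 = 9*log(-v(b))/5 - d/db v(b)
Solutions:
 -li(-v(b)) = C1 + 9*b/5


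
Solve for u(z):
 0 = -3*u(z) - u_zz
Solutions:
 u(z) = C1*sin(sqrt(3)*z) + C2*cos(sqrt(3)*z)


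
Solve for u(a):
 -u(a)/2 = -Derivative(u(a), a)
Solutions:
 u(a) = C1*exp(a/2)


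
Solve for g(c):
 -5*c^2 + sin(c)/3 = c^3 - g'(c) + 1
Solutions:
 g(c) = C1 + c^4/4 + 5*c^3/3 + c + cos(c)/3


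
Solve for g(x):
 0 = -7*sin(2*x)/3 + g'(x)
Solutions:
 g(x) = C1 - 7*cos(2*x)/6


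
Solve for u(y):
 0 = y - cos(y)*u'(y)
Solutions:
 u(y) = C1 + Integral(y/cos(y), y)


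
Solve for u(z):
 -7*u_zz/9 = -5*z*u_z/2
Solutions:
 u(z) = C1 + C2*erfi(3*sqrt(35)*z/14)


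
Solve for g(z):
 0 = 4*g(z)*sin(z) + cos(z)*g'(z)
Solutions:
 g(z) = C1*cos(z)^4


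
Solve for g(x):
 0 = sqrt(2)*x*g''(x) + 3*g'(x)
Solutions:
 g(x) = C1 + C2*x^(1 - 3*sqrt(2)/2)


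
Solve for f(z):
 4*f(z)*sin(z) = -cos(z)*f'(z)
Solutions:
 f(z) = C1*cos(z)^4


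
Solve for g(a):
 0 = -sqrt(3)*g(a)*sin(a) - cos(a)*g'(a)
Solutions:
 g(a) = C1*cos(a)^(sqrt(3))


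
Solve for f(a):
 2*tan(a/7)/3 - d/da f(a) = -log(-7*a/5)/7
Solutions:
 f(a) = C1 + a*log(-a)/7 - a*log(5)/7 - a/7 + a*log(7)/7 - 14*log(cos(a/7))/3


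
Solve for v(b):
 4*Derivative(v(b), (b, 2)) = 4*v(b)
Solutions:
 v(b) = C1*exp(-b) + C2*exp(b)


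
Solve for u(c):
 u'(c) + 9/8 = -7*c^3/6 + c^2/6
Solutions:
 u(c) = C1 - 7*c^4/24 + c^3/18 - 9*c/8


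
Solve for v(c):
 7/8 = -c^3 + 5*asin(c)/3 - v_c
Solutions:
 v(c) = C1 - c^4/4 + 5*c*asin(c)/3 - 7*c/8 + 5*sqrt(1 - c^2)/3


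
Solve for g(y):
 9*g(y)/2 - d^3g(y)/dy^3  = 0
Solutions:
 g(y) = C3*exp(6^(2/3)*y/2) + (C1*sin(3*2^(2/3)*3^(1/6)*y/4) + C2*cos(3*2^(2/3)*3^(1/6)*y/4))*exp(-6^(2/3)*y/4)


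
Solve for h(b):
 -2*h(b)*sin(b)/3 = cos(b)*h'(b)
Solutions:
 h(b) = C1*cos(b)^(2/3)


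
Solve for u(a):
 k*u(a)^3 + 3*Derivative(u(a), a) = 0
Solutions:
 u(a) = -sqrt(6)*sqrt(-1/(C1 - a*k))/2
 u(a) = sqrt(6)*sqrt(-1/(C1 - a*k))/2


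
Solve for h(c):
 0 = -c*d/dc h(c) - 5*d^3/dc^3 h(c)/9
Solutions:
 h(c) = C1 + Integral(C2*airyai(-15^(2/3)*c/5) + C3*airybi(-15^(2/3)*c/5), c)


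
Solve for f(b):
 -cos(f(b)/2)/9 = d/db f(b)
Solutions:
 b/9 - log(sin(f(b)/2) - 1) + log(sin(f(b)/2) + 1) = C1


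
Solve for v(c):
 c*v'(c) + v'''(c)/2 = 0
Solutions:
 v(c) = C1 + Integral(C2*airyai(-2^(1/3)*c) + C3*airybi(-2^(1/3)*c), c)


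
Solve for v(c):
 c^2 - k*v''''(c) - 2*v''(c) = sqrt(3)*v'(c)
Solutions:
 v(c) = C1 + C2*exp(2^(1/3)*c*(2^(1/3)*sqrt(3)*(sqrt((81 + 32/k)/k^2) + 9/k)^(1/3)/12 - 2^(1/3)*I*(sqrt((81 + 32/k)/k^2) + 9/k)^(1/3)/4 + 4/(k*(-sqrt(3) + 3*I)*(sqrt((81 + 32/k)/k^2) + 9/k)^(1/3)))) + C3*exp(2^(1/3)*c*(2^(1/3)*sqrt(3)*(sqrt((81 + 32/k)/k^2) + 9/k)^(1/3)/12 + 2^(1/3)*I*(sqrt((81 + 32/k)/k^2) + 9/k)^(1/3)/4 - 4/(k*(sqrt(3) + 3*I)*(sqrt((81 + 32/k)/k^2) + 9/k)^(1/3)))) + C4*exp(2^(1/3)*sqrt(3)*c*(-2^(1/3)*(sqrt((81 + 32/k)/k^2) + 9/k)^(1/3) + 4/(k*(sqrt((81 + 32/k)/k^2) + 9/k)^(1/3)))/6) + sqrt(3)*c^3/9 - 2*c^2/3 + 8*sqrt(3)*c/9


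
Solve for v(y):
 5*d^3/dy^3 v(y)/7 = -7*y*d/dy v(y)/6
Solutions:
 v(y) = C1 + Integral(C2*airyai(-210^(2/3)*y/30) + C3*airybi(-210^(2/3)*y/30), y)


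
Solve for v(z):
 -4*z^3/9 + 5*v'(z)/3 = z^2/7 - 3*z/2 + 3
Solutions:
 v(z) = C1 + z^4/15 + z^3/35 - 9*z^2/20 + 9*z/5


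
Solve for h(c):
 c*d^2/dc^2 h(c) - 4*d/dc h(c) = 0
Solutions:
 h(c) = C1 + C2*c^5


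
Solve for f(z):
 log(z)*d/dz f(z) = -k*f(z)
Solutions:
 f(z) = C1*exp(-k*li(z))


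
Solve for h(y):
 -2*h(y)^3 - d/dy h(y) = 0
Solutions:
 h(y) = -sqrt(2)*sqrt(-1/(C1 - 2*y))/2
 h(y) = sqrt(2)*sqrt(-1/(C1 - 2*y))/2


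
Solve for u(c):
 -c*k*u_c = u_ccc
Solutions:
 u(c) = C1 + Integral(C2*airyai(c*(-k)^(1/3)) + C3*airybi(c*(-k)^(1/3)), c)


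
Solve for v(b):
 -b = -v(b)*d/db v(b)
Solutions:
 v(b) = -sqrt(C1 + b^2)
 v(b) = sqrt(C1 + b^2)


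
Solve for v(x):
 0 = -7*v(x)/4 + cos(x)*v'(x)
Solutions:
 v(x) = C1*(sin(x) + 1)^(7/8)/(sin(x) - 1)^(7/8)


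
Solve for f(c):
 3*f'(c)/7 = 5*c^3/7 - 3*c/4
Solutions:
 f(c) = C1 + 5*c^4/12 - 7*c^2/8


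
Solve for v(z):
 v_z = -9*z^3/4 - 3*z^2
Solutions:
 v(z) = C1 - 9*z^4/16 - z^3


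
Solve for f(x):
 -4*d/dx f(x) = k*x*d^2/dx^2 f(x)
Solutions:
 f(x) = C1 + x^(((re(k) - 4)*re(k) + im(k)^2)/(re(k)^2 + im(k)^2))*(C2*sin(4*log(x)*Abs(im(k))/(re(k)^2 + im(k)^2)) + C3*cos(4*log(x)*im(k)/(re(k)^2 + im(k)^2)))


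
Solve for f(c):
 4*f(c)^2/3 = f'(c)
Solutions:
 f(c) = -3/(C1 + 4*c)


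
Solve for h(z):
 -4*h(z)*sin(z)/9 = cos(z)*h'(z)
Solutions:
 h(z) = C1*cos(z)^(4/9)


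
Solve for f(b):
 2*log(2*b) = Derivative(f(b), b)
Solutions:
 f(b) = C1 + 2*b*log(b) - 2*b + b*log(4)


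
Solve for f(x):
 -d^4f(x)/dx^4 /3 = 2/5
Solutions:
 f(x) = C1 + C2*x + C3*x^2 + C4*x^3 - x^4/20


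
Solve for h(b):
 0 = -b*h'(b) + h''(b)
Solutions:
 h(b) = C1 + C2*erfi(sqrt(2)*b/2)


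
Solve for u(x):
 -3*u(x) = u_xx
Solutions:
 u(x) = C1*sin(sqrt(3)*x) + C2*cos(sqrt(3)*x)


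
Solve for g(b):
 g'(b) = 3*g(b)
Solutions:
 g(b) = C1*exp(3*b)


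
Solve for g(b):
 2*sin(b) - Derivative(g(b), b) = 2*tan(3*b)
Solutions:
 g(b) = C1 + 2*log(cos(3*b))/3 - 2*cos(b)


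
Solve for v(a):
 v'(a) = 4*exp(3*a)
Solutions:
 v(a) = C1 + 4*exp(3*a)/3


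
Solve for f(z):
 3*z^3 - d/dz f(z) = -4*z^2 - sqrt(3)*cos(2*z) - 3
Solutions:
 f(z) = C1 + 3*z^4/4 + 4*z^3/3 + 3*z + sqrt(3)*sin(2*z)/2


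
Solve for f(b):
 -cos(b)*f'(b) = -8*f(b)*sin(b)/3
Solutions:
 f(b) = C1/cos(b)^(8/3)


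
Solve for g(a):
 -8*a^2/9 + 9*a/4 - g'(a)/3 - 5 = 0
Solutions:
 g(a) = C1 - 8*a^3/9 + 27*a^2/8 - 15*a


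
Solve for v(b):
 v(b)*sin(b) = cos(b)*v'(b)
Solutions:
 v(b) = C1/cos(b)


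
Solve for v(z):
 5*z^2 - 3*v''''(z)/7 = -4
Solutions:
 v(z) = C1 + C2*z + C3*z^2 + C4*z^3 + 7*z^6/216 + 7*z^4/18


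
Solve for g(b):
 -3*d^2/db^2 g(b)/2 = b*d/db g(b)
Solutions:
 g(b) = C1 + C2*erf(sqrt(3)*b/3)


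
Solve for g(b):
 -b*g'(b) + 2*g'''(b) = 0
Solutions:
 g(b) = C1 + Integral(C2*airyai(2^(2/3)*b/2) + C3*airybi(2^(2/3)*b/2), b)


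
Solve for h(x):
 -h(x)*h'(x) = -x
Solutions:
 h(x) = -sqrt(C1 + x^2)
 h(x) = sqrt(C1 + x^2)


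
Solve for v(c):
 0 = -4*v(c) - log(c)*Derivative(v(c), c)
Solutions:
 v(c) = C1*exp(-4*li(c))


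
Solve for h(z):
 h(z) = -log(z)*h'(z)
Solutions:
 h(z) = C1*exp(-li(z))


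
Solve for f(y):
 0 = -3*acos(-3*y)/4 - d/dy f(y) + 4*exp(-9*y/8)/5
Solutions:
 f(y) = C1 - 3*y*acos(-3*y)/4 - sqrt(1 - 9*y^2)/4 - 32*exp(-9*y/8)/45


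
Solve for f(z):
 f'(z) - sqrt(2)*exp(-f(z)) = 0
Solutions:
 f(z) = log(C1 + sqrt(2)*z)


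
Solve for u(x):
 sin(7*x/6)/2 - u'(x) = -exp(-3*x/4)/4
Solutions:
 u(x) = C1 - 3*cos(7*x/6)/7 - exp(-3*x/4)/3


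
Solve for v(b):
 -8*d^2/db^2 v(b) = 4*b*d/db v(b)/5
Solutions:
 v(b) = C1 + C2*erf(sqrt(5)*b/10)


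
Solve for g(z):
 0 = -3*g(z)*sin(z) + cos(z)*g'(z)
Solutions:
 g(z) = C1/cos(z)^3


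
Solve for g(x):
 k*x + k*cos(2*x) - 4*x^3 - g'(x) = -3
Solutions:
 g(x) = C1 + k*x^2/2 + k*sin(2*x)/2 - x^4 + 3*x


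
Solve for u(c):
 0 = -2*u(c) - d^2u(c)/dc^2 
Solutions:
 u(c) = C1*sin(sqrt(2)*c) + C2*cos(sqrt(2)*c)


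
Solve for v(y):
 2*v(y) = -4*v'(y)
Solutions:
 v(y) = C1*exp(-y/2)


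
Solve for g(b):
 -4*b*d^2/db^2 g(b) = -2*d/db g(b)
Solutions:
 g(b) = C1 + C2*b^(3/2)


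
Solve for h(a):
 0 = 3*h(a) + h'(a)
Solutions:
 h(a) = C1*exp(-3*a)


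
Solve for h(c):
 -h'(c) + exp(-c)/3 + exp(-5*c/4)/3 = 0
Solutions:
 h(c) = C1 - exp(-c)/3 - 4*exp(-5*c/4)/15


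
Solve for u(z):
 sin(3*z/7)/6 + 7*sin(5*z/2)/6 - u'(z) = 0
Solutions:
 u(z) = C1 - 7*cos(3*z/7)/18 - 7*cos(5*z/2)/15


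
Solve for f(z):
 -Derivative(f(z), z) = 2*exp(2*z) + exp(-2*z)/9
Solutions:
 f(z) = C1 - exp(2*z) + exp(-2*z)/18


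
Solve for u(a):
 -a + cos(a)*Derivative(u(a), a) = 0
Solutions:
 u(a) = C1 + Integral(a/cos(a), a)


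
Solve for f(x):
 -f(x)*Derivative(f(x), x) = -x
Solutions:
 f(x) = -sqrt(C1 + x^2)
 f(x) = sqrt(C1 + x^2)


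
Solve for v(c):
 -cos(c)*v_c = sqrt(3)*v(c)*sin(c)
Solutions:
 v(c) = C1*cos(c)^(sqrt(3))


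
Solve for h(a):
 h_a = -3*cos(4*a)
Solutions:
 h(a) = C1 - 3*sin(4*a)/4


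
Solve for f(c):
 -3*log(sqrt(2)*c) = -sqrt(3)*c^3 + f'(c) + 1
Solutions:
 f(c) = C1 + sqrt(3)*c^4/4 - 3*c*log(c) - 3*c*log(2)/2 + 2*c


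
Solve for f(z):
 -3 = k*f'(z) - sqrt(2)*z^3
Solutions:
 f(z) = C1 + sqrt(2)*z^4/(4*k) - 3*z/k


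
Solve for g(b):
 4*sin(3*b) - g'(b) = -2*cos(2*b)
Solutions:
 g(b) = C1 + sin(2*b) - 4*cos(3*b)/3


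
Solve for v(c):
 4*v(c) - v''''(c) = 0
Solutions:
 v(c) = C1*exp(-sqrt(2)*c) + C2*exp(sqrt(2)*c) + C3*sin(sqrt(2)*c) + C4*cos(sqrt(2)*c)


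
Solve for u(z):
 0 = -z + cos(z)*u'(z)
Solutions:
 u(z) = C1 + Integral(z/cos(z), z)


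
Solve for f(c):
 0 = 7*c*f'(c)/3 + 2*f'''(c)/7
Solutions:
 f(c) = C1 + Integral(C2*airyai(-42^(2/3)*c/6) + C3*airybi(-42^(2/3)*c/6), c)


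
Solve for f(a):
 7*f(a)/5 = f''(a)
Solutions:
 f(a) = C1*exp(-sqrt(35)*a/5) + C2*exp(sqrt(35)*a/5)


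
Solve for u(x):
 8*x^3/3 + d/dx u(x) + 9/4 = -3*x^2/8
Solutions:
 u(x) = C1 - 2*x^4/3 - x^3/8 - 9*x/4


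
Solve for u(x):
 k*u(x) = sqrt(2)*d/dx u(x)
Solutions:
 u(x) = C1*exp(sqrt(2)*k*x/2)


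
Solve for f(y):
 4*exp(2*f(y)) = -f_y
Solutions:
 f(y) = log(-sqrt(-1/(C1 - 4*y))) - log(2)/2
 f(y) = log(-1/(C1 - 4*y))/2 - log(2)/2


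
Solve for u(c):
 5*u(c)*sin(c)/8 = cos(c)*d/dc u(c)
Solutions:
 u(c) = C1/cos(c)^(5/8)


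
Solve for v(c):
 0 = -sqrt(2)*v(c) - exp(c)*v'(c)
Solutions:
 v(c) = C1*exp(sqrt(2)*exp(-c))


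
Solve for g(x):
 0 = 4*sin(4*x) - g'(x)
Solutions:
 g(x) = C1 - cos(4*x)


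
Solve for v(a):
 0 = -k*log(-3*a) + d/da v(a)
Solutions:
 v(a) = C1 + a*k*log(-a) + a*k*(-1 + log(3))


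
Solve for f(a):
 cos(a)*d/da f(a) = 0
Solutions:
 f(a) = C1


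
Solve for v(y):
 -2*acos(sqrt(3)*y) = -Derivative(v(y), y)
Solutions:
 v(y) = C1 + 2*y*acos(sqrt(3)*y) - 2*sqrt(3)*sqrt(1 - 3*y^2)/3


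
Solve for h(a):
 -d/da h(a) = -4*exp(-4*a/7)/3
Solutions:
 h(a) = C1 - 7*exp(-4*a/7)/3


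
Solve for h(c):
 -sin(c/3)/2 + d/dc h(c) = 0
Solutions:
 h(c) = C1 - 3*cos(c/3)/2


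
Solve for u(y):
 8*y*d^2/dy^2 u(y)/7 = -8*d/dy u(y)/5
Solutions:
 u(y) = C1 + C2/y^(2/5)


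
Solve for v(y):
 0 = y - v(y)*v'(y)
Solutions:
 v(y) = -sqrt(C1 + y^2)
 v(y) = sqrt(C1 + y^2)


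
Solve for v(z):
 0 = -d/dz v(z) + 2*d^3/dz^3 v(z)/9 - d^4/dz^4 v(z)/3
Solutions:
 v(z) = C1 + C2*exp(z*(8*2^(1/3)/(27*sqrt(6465) + 2171)^(1/3) + 8 + 2^(2/3)*(27*sqrt(6465) + 2171)^(1/3))/36)*sin(2^(1/3)*sqrt(3)*z*(-2^(1/3)*(27*sqrt(6465) + 2171)^(1/3) + 8/(27*sqrt(6465) + 2171)^(1/3))/36) + C3*exp(z*(8*2^(1/3)/(27*sqrt(6465) + 2171)^(1/3) + 8 + 2^(2/3)*(27*sqrt(6465) + 2171)^(1/3))/36)*cos(2^(1/3)*sqrt(3)*z*(-2^(1/3)*(27*sqrt(6465) + 2171)^(1/3) + 8/(27*sqrt(6465) + 2171)^(1/3))/36) + C4*exp(z*(-2^(2/3)*(27*sqrt(6465) + 2171)^(1/3) - 8*2^(1/3)/(27*sqrt(6465) + 2171)^(1/3) + 4)/18)


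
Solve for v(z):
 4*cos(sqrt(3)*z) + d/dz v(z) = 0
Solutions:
 v(z) = C1 - 4*sqrt(3)*sin(sqrt(3)*z)/3


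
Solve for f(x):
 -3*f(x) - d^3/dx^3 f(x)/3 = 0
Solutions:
 f(x) = C3*exp(-3^(2/3)*x) + (C1*sin(3*3^(1/6)*x/2) + C2*cos(3*3^(1/6)*x/2))*exp(3^(2/3)*x/2)


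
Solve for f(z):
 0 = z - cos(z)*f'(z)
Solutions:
 f(z) = C1 + Integral(z/cos(z), z)


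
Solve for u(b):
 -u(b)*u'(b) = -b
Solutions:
 u(b) = -sqrt(C1 + b^2)
 u(b) = sqrt(C1 + b^2)


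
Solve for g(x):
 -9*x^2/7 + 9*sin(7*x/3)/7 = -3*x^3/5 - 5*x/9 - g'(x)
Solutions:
 g(x) = C1 - 3*x^4/20 + 3*x^3/7 - 5*x^2/18 + 27*cos(7*x/3)/49


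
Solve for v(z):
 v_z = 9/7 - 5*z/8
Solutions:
 v(z) = C1 - 5*z^2/16 + 9*z/7


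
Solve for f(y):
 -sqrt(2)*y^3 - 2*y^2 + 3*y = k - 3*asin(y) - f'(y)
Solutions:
 f(y) = C1 + k*y + sqrt(2)*y^4/4 + 2*y^3/3 - 3*y^2/2 - 3*y*asin(y) - 3*sqrt(1 - y^2)


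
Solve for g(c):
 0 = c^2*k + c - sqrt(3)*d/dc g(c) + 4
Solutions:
 g(c) = C1 + sqrt(3)*c^3*k/9 + sqrt(3)*c^2/6 + 4*sqrt(3)*c/3


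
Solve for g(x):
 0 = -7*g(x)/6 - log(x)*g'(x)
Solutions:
 g(x) = C1*exp(-7*li(x)/6)


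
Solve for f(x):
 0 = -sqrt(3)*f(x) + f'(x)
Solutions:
 f(x) = C1*exp(sqrt(3)*x)


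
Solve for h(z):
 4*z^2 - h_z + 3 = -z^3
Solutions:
 h(z) = C1 + z^4/4 + 4*z^3/3 + 3*z


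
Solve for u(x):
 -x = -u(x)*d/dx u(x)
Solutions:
 u(x) = -sqrt(C1 + x^2)
 u(x) = sqrt(C1 + x^2)


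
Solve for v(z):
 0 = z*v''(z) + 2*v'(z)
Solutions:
 v(z) = C1 + C2/z


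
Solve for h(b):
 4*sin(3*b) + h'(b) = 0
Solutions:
 h(b) = C1 + 4*cos(3*b)/3


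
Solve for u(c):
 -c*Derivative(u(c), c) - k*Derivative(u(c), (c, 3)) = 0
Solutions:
 u(c) = C1 + Integral(C2*airyai(c*(-1/k)^(1/3)) + C3*airybi(c*(-1/k)^(1/3)), c)


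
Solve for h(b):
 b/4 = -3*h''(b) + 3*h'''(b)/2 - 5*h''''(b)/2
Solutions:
 h(b) = C1 + C2*b - b^3/72 - b^2/48 + (C3*sin(sqrt(111)*b/10) + C4*cos(sqrt(111)*b/10))*exp(3*b/10)


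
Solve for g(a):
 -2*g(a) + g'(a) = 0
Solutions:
 g(a) = C1*exp(2*a)


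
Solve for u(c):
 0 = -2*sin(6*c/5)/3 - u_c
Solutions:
 u(c) = C1 + 5*cos(6*c/5)/9


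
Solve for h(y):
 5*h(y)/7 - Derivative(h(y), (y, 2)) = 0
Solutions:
 h(y) = C1*exp(-sqrt(35)*y/7) + C2*exp(sqrt(35)*y/7)


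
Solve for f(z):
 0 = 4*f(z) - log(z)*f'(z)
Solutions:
 f(z) = C1*exp(4*li(z))


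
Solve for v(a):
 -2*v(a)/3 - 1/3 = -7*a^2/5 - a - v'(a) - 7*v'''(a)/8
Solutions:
 v(a) = C1*exp(21^(1/3)*a*(-(21 + sqrt(609))^(1/3) + 2*21^(1/3)/(21 + sqrt(609))^(1/3))/21)*sin(3^(1/6)*7^(1/3)*a*(6*7^(1/3)/(21 + sqrt(609))^(1/3) + 3^(2/3)*(21 + sqrt(609))^(1/3))/21) + C2*exp(21^(1/3)*a*(-(21 + sqrt(609))^(1/3) + 2*21^(1/3)/(21 + sqrt(609))^(1/3))/21)*cos(3^(1/6)*7^(1/3)*a*(6*7^(1/3)/(21 + sqrt(609))^(1/3) + 3^(2/3)*(21 + sqrt(609))^(1/3))/21) + C3*exp(-2*21^(1/3)*a*(-(21 + sqrt(609))^(1/3) + 2*21^(1/3)/(21 + sqrt(609))^(1/3))/21) + 21*a^2/10 + 39*a/5 + 56/5


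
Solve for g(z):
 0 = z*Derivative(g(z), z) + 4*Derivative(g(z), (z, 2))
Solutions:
 g(z) = C1 + C2*erf(sqrt(2)*z/4)


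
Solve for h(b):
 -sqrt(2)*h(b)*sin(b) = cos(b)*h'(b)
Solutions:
 h(b) = C1*cos(b)^(sqrt(2))


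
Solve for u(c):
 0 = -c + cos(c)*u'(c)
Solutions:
 u(c) = C1 + Integral(c/cos(c), c)


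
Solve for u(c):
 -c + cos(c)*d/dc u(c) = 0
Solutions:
 u(c) = C1 + Integral(c/cos(c), c)


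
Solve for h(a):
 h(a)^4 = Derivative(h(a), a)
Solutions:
 h(a) = (-1/(C1 + 3*a))^(1/3)
 h(a) = (-1/(C1 + a))^(1/3)*(-3^(2/3) - 3*3^(1/6)*I)/6
 h(a) = (-1/(C1 + a))^(1/3)*(-3^(2/3) + 3*3^(1/6)*I)/6


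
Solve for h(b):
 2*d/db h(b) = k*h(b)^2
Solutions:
 h(b) = -2/(C1 + b*k)


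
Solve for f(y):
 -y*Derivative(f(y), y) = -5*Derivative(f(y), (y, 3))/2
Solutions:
 f(y) = C1 + Integral(C2*airyai(2^(1/3)*5^(2/3)*y/5) + C3*airybi(2^(1/3)*5^(2/3)*y/5), y)


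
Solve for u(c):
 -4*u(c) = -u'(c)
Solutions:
 u(c) = C1*exp(4*c)


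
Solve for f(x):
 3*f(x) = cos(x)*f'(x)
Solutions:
 f(x) = C1*(sin(x) + 1)^(3/2)/(sin(x) - 1)^(3/2)


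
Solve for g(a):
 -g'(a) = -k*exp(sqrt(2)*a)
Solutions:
 g(a) = C1 + sqrt(2)*k*exp(sqrt(2)*a)/2


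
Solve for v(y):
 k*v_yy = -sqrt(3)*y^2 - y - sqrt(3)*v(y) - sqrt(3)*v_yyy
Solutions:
 v(y) = C1*exp(-y*(2*18^(1/3)*k^2/(2*sqrt(3)*k^3 + sqrt(-12*k^6 + (2*sqrt(3)*k^3 + 243)^2) + 243)^(1/3) + 2*sqrt(3)*k + 12^(1/3)*(2*sqrt(3)*k^3 + sqrt(-12*k^6 + (2*sqrt(3)*k^3 + 243)^2) + 243)^(1/3))/18) + C2*exp(y*(-48*k^2/((-12^(1/3) + 2^(2/3)*3^(5/6)*I)*(2*sqrt(3)*k^3 + sqrt(-12*k^6 + (2*sqrt(3)*k^3 + 243)^2) + 243)^(1/3)) - 4*sqrt(3)*k + 12^(1/3)*(2*sqrt(3)*k^3 + sqrt(-12*k^6 + (2*sqrt(3)*k^3 + 243)^2) + 243)^(1/3) - 2^(2/3)*3^(5/6)*I*(2*sqrt(3)*k^3 + sqrt(-12*k^6 + (2*sqrt(3)*k^3 + 243)^2) + 243)^(1/3))/36) + C3*exp(y*(48*k^2/((12^(1/3) + 2^(2/3)*3^(5/6)*I)*(2*sqrt(3)*k^3 + sqrt(-12*k^6 + (2*sqrt(3)*k^3 + 243)^2) + 243)^(1/3)) - 4*sqrt(3)*k + 12^(1/3)*(2*sqrt(3)*k^3 + sqrt(-12*k^6 + (2*sqrt(3)*k^3 + 243)^2) + 243)^(1/3) + 2^(2/3)*3^(5/6)*I*(2*sqrt(3)*k^3 + sqrt(-12*k^6 + (2*sqrt(3)*k^3 + 243)^2) + 243)^(1/3))/36) + 2*sqrt(3)*k/3 - y^2 - sqrt(3)*y/3


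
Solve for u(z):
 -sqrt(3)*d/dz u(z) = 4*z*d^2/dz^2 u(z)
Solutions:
 u(z) = C1 + C2*z^(1 - sqrt(3)/4)


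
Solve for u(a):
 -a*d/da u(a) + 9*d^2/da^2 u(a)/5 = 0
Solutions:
 u(a) = C1 + C2*erfi(sqrt(10)*a/6)


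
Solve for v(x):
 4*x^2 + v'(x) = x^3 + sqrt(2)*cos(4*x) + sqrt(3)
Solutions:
 v(x) = C1 + x^4/4 - 4*x^3/3 + sqrt(3)*x + sqrt(2)*sin(4*x)/4


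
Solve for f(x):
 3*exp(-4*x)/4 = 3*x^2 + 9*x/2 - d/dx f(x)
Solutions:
 f(x) = C1 + x^3 + 9*x^2/4 + 3*exp(-4*x)/16


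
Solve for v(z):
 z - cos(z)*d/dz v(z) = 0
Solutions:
 v(z) = C1 + Integral(z/cos(z), z)


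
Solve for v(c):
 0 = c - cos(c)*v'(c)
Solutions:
 v(c) = C1 + Integral(c/cos(c), c)


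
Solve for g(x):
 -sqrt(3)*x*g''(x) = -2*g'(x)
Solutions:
 g(x) = C1 + C2*x^(1 + 2*sqrt(3)/3)


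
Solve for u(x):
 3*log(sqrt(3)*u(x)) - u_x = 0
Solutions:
 -2*Integral(1/(2*log(_y) + log(3)), (_y, u(x)))/3 = C1 - x


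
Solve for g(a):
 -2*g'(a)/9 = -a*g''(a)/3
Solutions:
 g(a) = C1 + C2*a^(5/3)


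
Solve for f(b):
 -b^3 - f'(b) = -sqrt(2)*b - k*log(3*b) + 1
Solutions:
 f(b) = C1 - b^4/4 + sqrt(2)*b^2/2 + b*k*log(b) - b*k + b*k*log(3) - b


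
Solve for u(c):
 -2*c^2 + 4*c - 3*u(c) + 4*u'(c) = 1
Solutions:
 u(c) = C1*exp(3*c/4) - 2*c^2/3 - 4*c/9 - 25/27


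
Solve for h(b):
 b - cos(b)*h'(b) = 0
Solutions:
 h(b) = C1 + Integral(b/cos(b), b)


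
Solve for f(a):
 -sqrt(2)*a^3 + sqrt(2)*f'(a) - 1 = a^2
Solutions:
 f(a) = C1 + a^4/4 + sqrt(2)*a^3/6 + sqrt(2)*a/2


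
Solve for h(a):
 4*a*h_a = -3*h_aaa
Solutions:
 h(a) = C1 + Integral(C2*airyai(-6^(2/3)*a/3) + C3*airybi(-6^(2/3)*a/3), a)


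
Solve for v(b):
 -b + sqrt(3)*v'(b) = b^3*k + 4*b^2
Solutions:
 v(b) = C1 + sqrt(3)*b^4*k/12 + 4*sqrt(3)*b^3/9 + sqrt(3)*b^2/6


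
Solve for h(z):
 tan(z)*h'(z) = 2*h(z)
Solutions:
 h(z) = C1*sin(z)^2


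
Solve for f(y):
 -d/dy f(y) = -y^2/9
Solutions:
 f(y) = C1 + y^3/27


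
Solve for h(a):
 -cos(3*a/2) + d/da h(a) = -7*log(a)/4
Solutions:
 h(a) = C1 - 7*a*log(a)/4 + 7*a/4 + 2*sin(3*a/2)/3


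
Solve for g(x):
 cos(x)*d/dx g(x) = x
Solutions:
 g(x) = C1 + Integral(x/cos(x), x)


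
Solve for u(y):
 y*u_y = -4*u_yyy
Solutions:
 u(y) = C1 + Integral(C2*airyai(-2^(1/3)*y/2) + C3*airybi(-2^(1/3)*y/2), y)


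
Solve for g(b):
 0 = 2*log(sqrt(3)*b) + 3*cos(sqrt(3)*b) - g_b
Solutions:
 g(b) = C1 + 2*b*log(b) - 2*b + b*log(3) + sqrt(3)*sin(sqrt(3)*b)


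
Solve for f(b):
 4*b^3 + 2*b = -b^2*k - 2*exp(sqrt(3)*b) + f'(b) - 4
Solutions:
 f(b) = C1 + b^4 + b^3*k/3 + b^2 + 4*b + 2*sqrt(3)*exp(sqrt(3)*b)/3


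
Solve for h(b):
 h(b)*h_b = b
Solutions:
 h(b) = -sqrt(C1 + b^2)
 h(b) = sqrt(C1 + b^2)


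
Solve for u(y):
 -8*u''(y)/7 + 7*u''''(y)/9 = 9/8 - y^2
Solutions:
 u(y) = C1 + C2*y + C3*exp(-6*sqrt(2)*y/7) + C4*exp(6*sqrt(2)*y/7) + 7*y^4/96 + 119*y^2/1152


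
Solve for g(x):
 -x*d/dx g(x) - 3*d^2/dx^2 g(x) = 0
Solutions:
 g(x) = C1 + C2*erf(sqrt(6)*x/6)


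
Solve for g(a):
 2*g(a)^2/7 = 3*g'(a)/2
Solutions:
 g(a) = -21/(C1 + 4*a)


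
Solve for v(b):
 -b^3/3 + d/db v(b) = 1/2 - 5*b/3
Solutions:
 v(b) = C1 + b^4/12 - 5*b^2/6 + b/2


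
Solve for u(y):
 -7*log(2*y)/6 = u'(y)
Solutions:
 u(y) = C1 - 7*y*log(y)/6 - 7*y*log(2)/6 + 7*y/6


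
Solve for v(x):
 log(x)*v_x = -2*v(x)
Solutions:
 v(x) = C1*exp(-2*li(x))


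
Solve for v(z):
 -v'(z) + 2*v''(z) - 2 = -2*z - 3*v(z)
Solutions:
 v(z) = -2*z/3 + (C1*sin(sqrt(23)*z/4) + C2*cos(sqrt(23)*z/4))*exp(z/4) + 4/9


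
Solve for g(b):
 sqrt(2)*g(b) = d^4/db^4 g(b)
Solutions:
 g(b) = C1*exp(-2^(1/8)*b) + C2*exp(2^(1/8)*b) + C3*sin(2^(1/8)*b) + C4*cos(2^(1/8)*b)


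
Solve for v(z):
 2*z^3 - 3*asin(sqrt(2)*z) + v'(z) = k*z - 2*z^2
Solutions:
 v(z) = C1 + k*z^2/2 - z^4/2 - 2*z^3/3 + 3*z*asin(sqrt(2)*z) + 3*sqrt(2)*sqrt(1 - 2*z^2)/2


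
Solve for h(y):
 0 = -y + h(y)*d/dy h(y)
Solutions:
 h(y) = -sqrt(C1 + y^2)
 h(y) = sqrt(C1 + y^2)


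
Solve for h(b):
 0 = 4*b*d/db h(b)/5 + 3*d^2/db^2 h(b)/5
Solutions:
 h(b) = C1 + C2*erf(sqrt(6)*b/3)


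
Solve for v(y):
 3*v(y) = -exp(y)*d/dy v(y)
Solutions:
 v(y) = C1*exp(3*exp(-y))


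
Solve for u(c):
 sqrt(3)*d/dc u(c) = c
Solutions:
 u(c) = C1 + sqrt(3)*c^2/6


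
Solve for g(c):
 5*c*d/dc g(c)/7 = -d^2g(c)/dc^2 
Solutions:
 g(c) = C1 + C2*erf(sqrt(70)*c/14)


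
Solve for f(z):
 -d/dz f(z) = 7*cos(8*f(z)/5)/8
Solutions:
 7*z/8 - 5*log(sin(8*f(z)/5) - 1)/16 + 5*log(sin(8*f(z)/5) + 1)/16 = C1


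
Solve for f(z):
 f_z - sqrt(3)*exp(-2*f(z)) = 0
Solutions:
 f(z) = log(-sqrt(C1 + 2*sqrt(3)*z))
 f(z) = log(C1 + 2*sqrt(3)*z)/2


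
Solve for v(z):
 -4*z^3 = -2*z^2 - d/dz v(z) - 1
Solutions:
 v(z) = C1 + z^4 - 2*z^3/3 - z


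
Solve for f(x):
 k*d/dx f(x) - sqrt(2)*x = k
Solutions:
 f(x) = C1 + x + sqrt(2)*x^2/(2*k)


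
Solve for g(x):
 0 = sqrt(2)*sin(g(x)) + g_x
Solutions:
 g(x) = -acos((-C1 - exp(2*sqrt(2)*x))/(C1 - exp(2*sqrt(2)*x))) + 2*pi
 g(x) = acos((-C1 - exp(2*sqrt(2)*x))/(C1 - exp(2*sqrt(2)*x)))


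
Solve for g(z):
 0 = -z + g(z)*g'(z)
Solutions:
 g(z) = -sqrt(C1 + z^2)
 g(z) = sqrt(C1 + z^2)


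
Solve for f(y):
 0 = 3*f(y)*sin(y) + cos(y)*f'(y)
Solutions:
 f(y) = C1*cos(y)^3


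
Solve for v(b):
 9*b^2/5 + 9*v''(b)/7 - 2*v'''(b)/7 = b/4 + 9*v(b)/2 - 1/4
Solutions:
 v(b) = C1*exp(b*(3*3^(1/3)/(sqrt(7) + 4)^(1/3) + 3^(2/3)*(sqrt(7) + 4)^(1/3) + 6)/4)*sin(3*3^(1/6)*b*(-(sqrt(7) + 4)^(1/3) + 3^(2/3)/(sqrt(7) + 4)^(1/3))/4) + C2*exp(b*(3*3^(1/3)/(sqrt(7) + 4)^(1/3) + 3^(2/3)*(sqrt(7) + 4)^(1/3) + 6)/4)*cos(3*3^(1/6)*b*(-(sqrt(7) + 4)^(1/3) + 3^(2/3)/(sqrt(7) + 4)^(1/3))/4) + C3*exp(b*(-3^(2/3)*(sqrt(7) + 4)^(1/3) - 3*3^(1/3)/(sqrt(7) + 4)^(1/3) + 3)/2) + 2*b^2/5 - b/18 + 179/630


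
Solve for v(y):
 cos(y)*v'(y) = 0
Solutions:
 v(y) = C1


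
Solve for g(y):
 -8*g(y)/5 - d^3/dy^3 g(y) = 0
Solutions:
 g(y) = C3*exp(-2*5^(2/3)*y/5) + (C1*sin(sqrt(3)*5^(2/3)*y/5) + C2*cos(sqrt(3)*5^(2/3)*y/5))*exp(5^(2/3)*y/5)
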